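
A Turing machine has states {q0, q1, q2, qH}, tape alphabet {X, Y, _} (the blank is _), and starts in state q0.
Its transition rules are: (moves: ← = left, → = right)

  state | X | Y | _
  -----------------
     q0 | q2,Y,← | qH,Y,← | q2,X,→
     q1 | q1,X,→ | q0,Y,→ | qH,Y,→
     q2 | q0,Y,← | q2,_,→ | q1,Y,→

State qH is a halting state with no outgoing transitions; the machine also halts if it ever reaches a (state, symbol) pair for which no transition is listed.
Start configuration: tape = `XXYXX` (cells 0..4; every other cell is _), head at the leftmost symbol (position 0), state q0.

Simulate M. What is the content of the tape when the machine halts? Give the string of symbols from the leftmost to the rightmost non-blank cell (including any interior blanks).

Y__XX_YY

q0 | _[X]XYXX___   read X → write Y, move ←, go to q2
q2 | [_]YXYXX___   read _ → write Y, move →, go to q1
q1 | Y[Y]XYXX___   read Y → write Y, move →, go to q0
q0 | YY[X]YXX___   read X → write Y, move ←, go to q2
q2 | Y[Y]YYXX___   read Y → write _, move →, go to q2
q2 | Y_[Y]YXX___   read Y → write _, move →, go to q2
q2 | Y__[Y]XX___   read Y → write _, move →, go to q2
q2 | Y___[X]X___   read X → write Y, move ←, go to q0
q0 | Y__[_]YX___   read _ → write X, move →, go to q2
q2 | Y__X[Y]X___   read Y → write _, move →, go to q2
q2 | Y__X_[X]___   read X → write Y, move ←, go to q0
q0 | Y__X[_]Y___   read _ → write X, move →, go to q2
q2 | Y__XX[Y]___   read Y → write _, move →, go to q2
q2 | Y__XX_[_]__   read _ → write Y, move →, go to q1
q1 | Y__XX_Y[_]_   read _ → write Y, move →, go to qH
qH | Y__XX_YY[_]
The non-blank tape span at halt is Y__XX_YY.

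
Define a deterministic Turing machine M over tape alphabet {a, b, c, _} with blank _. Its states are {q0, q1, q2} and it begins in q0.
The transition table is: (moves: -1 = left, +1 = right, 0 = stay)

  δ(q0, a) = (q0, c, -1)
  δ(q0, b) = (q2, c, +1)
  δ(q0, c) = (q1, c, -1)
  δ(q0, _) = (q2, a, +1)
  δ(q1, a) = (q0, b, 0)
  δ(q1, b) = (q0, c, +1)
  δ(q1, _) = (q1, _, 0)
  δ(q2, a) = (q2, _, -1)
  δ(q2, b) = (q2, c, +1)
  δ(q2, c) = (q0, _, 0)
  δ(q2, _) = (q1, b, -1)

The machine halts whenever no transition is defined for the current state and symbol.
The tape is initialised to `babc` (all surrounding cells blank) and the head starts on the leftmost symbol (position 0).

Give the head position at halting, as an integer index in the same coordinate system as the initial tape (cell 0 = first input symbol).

state=q0 head=0 tape=[b]abc__   (q0,b)→(q2,c,+1)
state=q2 head=1 tape=c[a]bc__   (q2,a)→(q2,_,-1)
state=q2 head=0 tape=[c]_bc__   (q2,c)→(q0,_,0)
state=q0 head=0 tape=[_]_bc__   (q0,_)→(q2,a,+1)
state=q2 head=1 tape=a[_]bc__   (q2,_)→(q1,b,-1)
state=q1 head=0 tape=[a]bbc__   (q1,a)→(q0,b,0)
state=q0 head=0 tape=[b]bbc__   (q0,b)→(q2,c,+1)
state=q2 head=1 tape=c[b]bc__   (q2,b)→(q2,c,+1)
state=q2 head=2 tape=cc[b]c__   (q2,b)→(q2,c,+1)
state=q2 head=3 tape=ccc[c]__   (q2,c)→(q0,_,0)
state=q0 head=3 tape=ccc[_]__   (q0,_)→(q2,a,+1)
state=q2 head=4 tape=ccca[_]_   (q2,_)→(q1,b,-1)
state=q1 head=3 tape=ccc[a]b_   (q1,a)→(q0,b,0)
state=q0 head=3 tape=ccc[b]b_   (q0,b)→(q2,c,+1)
state=q2 head=4 tape=cccc[b]_   (q2,b)→(q2,c,+1)
state=q2 head=5 tape=ccccc[_]   (q2,_)→(q1,b,-1)
state=q1 head=4 tape=cccc[c]b
At halt the head is at cell 4.

4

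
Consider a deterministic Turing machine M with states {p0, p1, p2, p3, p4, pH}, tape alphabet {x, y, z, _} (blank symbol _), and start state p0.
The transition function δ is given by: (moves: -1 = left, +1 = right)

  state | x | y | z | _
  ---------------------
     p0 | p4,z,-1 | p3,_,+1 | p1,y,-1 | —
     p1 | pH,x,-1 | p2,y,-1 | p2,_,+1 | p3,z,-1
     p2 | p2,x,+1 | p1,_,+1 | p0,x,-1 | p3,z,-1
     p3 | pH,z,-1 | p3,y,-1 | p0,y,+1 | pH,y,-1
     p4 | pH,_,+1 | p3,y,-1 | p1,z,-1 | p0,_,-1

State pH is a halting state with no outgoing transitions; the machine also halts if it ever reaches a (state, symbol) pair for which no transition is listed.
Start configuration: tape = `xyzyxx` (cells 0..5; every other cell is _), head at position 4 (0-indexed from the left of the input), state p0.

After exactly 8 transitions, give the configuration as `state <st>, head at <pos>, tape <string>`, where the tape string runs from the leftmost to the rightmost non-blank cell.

p0 | xyzy[x]x   read x → write z, move -1, go to p4
p4 | xyz[y]zx   read y → write y, move -1, go to p3
p3 | xy[z]yzx   read z → write y, move +1, go to p0
p0 | xyy[y]zx   read y → write _, move +1, go to p3
p3 | xyy_[z]x   read z → write y, move +1, go to p0
p0 | xyy_y[x]   read x → write z, move -1, go to p4
p4 | xyy_[y]z   read y → write y, move -1, go to p3
p3 | xyy[_]yz   read _ → write y, move -1, go to pH
pH | xy[y]yyz
After 8 steps: state pH, head at 2, tape xyyyyz.

state pH, head at 2, tape xyyyyz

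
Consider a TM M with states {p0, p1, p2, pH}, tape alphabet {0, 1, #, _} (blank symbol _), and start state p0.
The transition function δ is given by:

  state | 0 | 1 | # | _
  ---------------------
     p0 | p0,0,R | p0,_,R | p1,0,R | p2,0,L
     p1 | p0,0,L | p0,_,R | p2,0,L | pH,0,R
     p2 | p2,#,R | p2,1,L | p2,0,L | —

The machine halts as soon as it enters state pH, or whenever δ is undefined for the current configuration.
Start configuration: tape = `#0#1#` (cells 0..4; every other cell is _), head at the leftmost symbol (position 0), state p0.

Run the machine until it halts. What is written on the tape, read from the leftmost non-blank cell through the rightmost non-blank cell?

000_00

p0 | [#]0#1#__   read # → write 0, move R, go to p1
p1 | 0[0]#1#__   read 0 → write 0, move L, go to p0
p0 | [0]0#1#__   read 0 → write 0, move R, go to p0
p0 | 0[0]#1#__   read 0 → write 0, move R, go to p0
p0 | 00[#]1#__   read # → write 0, move R, go to p1
p1 | 000[1]#__   read 1 → write _, move R, go to p0
p0 | 000_[#]__   read # → write 0, move R, go to p1
p1 | 000_0[_]_   read _ → write 0, move R, go to pH
pH | 000_00[_]
The non-blank tape span at halt is 000_00.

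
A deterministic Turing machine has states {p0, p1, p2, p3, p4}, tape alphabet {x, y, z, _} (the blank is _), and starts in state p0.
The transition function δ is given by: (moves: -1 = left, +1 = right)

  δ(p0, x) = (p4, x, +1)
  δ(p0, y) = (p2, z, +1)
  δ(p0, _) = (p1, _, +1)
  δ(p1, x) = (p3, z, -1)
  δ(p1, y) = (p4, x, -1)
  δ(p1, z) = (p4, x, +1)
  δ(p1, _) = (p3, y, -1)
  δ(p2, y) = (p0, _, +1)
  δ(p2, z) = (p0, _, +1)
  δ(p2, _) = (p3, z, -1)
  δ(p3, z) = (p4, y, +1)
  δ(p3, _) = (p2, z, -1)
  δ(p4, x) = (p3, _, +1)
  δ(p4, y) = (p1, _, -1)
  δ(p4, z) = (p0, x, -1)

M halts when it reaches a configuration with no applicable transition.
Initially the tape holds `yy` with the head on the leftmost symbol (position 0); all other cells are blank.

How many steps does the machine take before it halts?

p0 | [y]y__   read y → write z, move +1, go to p2
p2 | z[y]__   read y → write _, move +1, go to p0
p0 | z_[_]_   read _ → write _, move +1, go to p1
p1 | z__[_]   read _ → write y, move -1, go to p3
p3 | z_[_]y   read _ → write z, move -1, go to p2
p2 | z[_]zy   read _ → write z, move -1, go to p3
p3 | [z]zzy   read z → write y, move +1, go to p4
p4 | y[z]zy   read z → write x, move -1, go to p0
p0 | [y]xzy   read y → write z, move +1, go to p2
p2 | z[x]zy
M halts after 9 transitions.

9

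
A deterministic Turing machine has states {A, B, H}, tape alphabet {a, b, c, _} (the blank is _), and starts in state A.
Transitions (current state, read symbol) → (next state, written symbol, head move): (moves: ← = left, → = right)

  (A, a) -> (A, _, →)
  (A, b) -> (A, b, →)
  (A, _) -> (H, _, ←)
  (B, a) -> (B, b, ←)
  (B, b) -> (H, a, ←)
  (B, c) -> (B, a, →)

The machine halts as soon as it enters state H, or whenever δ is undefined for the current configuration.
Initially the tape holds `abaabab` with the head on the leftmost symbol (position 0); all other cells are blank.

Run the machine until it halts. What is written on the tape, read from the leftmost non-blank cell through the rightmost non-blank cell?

b__b_b

A | [a]baabab_   read a → write _, move →, go to A
A | _[b]aabab_   read b → write b, move →, go to A
A | _b[a]abab_   read a → write _, move →, go to A
A | _b_[a]bab_   read a → write _, move →, go to A
A | _b__[b]ab_   read b → write b, move →, go to A
A | _b__b[a]b_   read a → write _, move →, go to A
A | _b__b_[b]_   read b → write b, move →, go to A
A | _b__b_b[_]   read _ → write _, move ←, go to H
H | _b__b_[b]_
The non-blank tape span at halt is b__b_b.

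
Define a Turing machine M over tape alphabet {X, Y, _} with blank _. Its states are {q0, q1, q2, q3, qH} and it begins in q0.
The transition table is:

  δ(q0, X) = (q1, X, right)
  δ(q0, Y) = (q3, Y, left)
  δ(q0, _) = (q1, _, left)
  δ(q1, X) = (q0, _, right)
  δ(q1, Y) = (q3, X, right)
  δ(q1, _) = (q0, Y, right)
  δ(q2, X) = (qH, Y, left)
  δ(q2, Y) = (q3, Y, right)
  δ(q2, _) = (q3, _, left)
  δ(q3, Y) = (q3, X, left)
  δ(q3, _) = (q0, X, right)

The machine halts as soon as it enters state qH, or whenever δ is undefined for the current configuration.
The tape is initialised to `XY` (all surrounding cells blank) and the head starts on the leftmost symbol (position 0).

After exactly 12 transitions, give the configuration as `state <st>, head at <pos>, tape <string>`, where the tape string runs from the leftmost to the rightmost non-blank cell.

state q0, head at 4, tape XXX

q0 | [X]Y___   read X → write X, move right, go to q1
q1 | X[Y]___   read Y → write X, move right, go to q3
q3 | XX[_]__   read _ → write X, move right, go to q0
q0 | XXX[_]_   read _ → write _, move left, go to q1
q1 | XX[X]__   read X → write _, move right, go to q0
q0 | XX_[_]_   read _ → write _, move left, go to q1
q1 | XX[_]__   read _ → write Y, move right, go to q0
q0 | XXY[_]_   read _ → write _, move left, go to q1
q1 | XX[Y]__   read Y → write X, move right, go to q3
q3 | XXX[_]_   read _ → write X, move right, go to q0
q0 | XXXX[_]   read _ → write _, move left, go to q1
q1 | XXX[X]_   read X → write _, move right, go to q0
q0 | XXX_[_]
After 12 steps: state q0, head at 4, tape XXX.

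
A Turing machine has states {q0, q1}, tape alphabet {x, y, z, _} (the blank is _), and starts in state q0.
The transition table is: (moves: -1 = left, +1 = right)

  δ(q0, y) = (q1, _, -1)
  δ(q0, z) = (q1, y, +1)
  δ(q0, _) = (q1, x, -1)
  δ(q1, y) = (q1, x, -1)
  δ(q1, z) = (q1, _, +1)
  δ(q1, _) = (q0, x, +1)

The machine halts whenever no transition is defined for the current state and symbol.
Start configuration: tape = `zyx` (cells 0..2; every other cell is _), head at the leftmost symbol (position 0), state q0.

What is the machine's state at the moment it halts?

q0

state=q0 head=0 tape=_[z]yx   (q0,z)→(q1,y,+1)
state=q1 head=1 tape=_y[y]x   (q1,y)→(q1,x,-1)
state=q1 head=0 tape=_[y]xx   (q1,y)→(q1,x,-1)
state=q1 head=-1 tape=[_]xxx   (q1,_)→(q0,x,+1)
state=q0 head=0 tape=x[x]xx
No transition is defined for (q0, x); M halts in state q0.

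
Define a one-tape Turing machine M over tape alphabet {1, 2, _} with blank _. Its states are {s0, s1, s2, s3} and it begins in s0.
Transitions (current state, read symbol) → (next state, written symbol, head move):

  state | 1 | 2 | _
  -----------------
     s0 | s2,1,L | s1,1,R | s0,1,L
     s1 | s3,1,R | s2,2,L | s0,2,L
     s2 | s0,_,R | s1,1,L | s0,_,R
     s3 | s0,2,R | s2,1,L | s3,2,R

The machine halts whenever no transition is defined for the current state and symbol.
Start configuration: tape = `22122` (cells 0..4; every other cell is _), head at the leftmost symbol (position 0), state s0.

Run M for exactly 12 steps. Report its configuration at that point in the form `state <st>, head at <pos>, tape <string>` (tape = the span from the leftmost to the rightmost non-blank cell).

state s2, head at 2, tape 1_12

s0 | [2]2122   read 2 → write 1, move R, go to s1
s1 | 1[2]122   read 2 → write 2, move L, go to s2
s2 | [1]2122   read 1 → write _, move R, go to s0
s0 | _[2]122   read 2 → write 1, move R, go to s1
s1 | _1[1]22   read 1 → write 1, move R, go to s3
s3 | _11[2]2   read 2 → write 1, move L, go to s2
s2 | _1[1]12   read 1 → write _, move R, go to s0
s0 | _1_[1]2   read 1 → write 1, move L, go to s2
s2 | _1[_]12   read _ → write _, move R, go to s0
s0 | _1_[1]2   read 1 → write 1, move L, go to s2
s2 | _1[_]12   read _ → write _, move R, go to s0
s0 | _1_[1]2   read 1 → write 1, move L, go to s2
s2 | _1[_]12
After 12 steps: state s2, head at 2, tape 1_12.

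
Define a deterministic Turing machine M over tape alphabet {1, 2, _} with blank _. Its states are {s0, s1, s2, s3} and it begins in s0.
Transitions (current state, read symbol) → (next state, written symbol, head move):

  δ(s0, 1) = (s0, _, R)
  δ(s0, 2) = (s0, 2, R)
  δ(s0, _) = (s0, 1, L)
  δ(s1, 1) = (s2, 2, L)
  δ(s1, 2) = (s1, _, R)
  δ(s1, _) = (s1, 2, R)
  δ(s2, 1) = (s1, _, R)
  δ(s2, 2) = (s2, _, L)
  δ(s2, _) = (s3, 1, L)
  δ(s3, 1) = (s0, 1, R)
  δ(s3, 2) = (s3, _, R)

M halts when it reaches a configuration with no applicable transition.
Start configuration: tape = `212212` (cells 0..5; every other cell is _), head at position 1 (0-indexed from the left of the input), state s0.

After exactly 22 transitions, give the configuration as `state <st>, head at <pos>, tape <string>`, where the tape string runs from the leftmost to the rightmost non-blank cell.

state s0, head at 7, tape 2_22_2__11

s0 | 2[1]2212____   read 1 → write _, move R, go to s0
s0 | 2_[2]212____   read 2 → write 2, move R, go to s0
s0 | 2_2[2]12____   read 2 → write 2, move R, go to s0
s0 | 2_22[1]2____   read 1 → write _, move R, go to s0
s0 | 2_22_[2]____   read 2 → write 2, move R, go to s0
s0 | 2_22_2[_]___   read _ → write 1, move L, go to s0
s0 | 2_22_[2]1___   read 2 → write 2, move R, go to s0
s0 | 2_22_2[1]___   read 1 → write _, move R, go to s0
s0 | 2_22_2_[_]__   read _ → write 1, move L, go to s0
s0 | 2_22_2[_]1__   read _ → write 1, move L, go to s0
s0 | 2_22_[2]11__   read 2 → write 2, move R, go to s0
s0 | 2_22_2[1]1__   read 1 → write _, move R, go to s0
s0 | 2_22_2_[1]__   read 1 → write _, move R, go to s0
s0 | 2_22_2__[_]_   read _ → write 1, move L, go to s0
s0 | 2_22_2_[_]1_   read _ → write 1, move L, go to s0
s0 | 2_22_2[_]11_   read _ → write 1, move L, go to s0
s0 | 2_22_[2]111_   read 2 → write 2, move R, go to s0
s0 | 2_22_2[1]11_   read 1 → write _, move R, go to s0
s0 | 2_22_2_[1]1_   read 1 → write _, move R, go to s0
s0 | 2_22_2__[1]_   read 1 → write _, move R, go to s0
s0 | 2_22_2___[_]   read _ → write 1, move L, go to s0
s0 | 2_22_2__[_]1   read _ → write 1, move L, go to s0
s0 | 2_22_2_[_]11
After 22 steps: state s0, head at 7, tape 2_22_2__11.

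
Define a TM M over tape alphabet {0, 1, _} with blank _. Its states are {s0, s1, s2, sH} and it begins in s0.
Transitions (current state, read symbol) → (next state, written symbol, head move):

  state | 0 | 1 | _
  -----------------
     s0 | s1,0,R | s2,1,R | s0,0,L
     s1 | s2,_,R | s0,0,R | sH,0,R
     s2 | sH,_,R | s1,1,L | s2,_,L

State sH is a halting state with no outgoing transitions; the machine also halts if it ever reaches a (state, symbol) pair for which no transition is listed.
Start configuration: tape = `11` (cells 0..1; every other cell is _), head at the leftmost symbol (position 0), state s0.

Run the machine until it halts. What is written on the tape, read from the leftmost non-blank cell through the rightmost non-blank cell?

01

s0 | [1]1_   read 1 → write 1, move R, go to s2
s2 | 1[1]_   read 1 → write 1, move L, go to s1
s1 | [1]1_   read 1 → write 0, move R, go to s0
s0 | 0[1]_   read 1 → write 1, move R, go to s2
s2 | 01[_]   read _ → write _, move L, go to s2
s2 | 0[1]_   read 1 → write 1, move L, go to s1
s1 | [0]1_   read 0 → write _, move R, go to s2
s2 | _[1]_   read 1 → write 1, move L, go to s1
s1 | [_]1_   read _ → write 0, move R, go to sH
sH | 0[1]_
The non-blank tape span at halt is 01.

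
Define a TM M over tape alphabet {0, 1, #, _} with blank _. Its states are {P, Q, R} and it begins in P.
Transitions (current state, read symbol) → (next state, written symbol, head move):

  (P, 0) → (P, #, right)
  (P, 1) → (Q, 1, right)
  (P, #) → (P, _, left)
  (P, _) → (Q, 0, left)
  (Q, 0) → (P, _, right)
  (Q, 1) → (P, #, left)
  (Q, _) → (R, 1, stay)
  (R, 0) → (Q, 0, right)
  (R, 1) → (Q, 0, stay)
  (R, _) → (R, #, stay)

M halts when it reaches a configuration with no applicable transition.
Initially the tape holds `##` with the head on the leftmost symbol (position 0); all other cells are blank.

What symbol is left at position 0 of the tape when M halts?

state=P head=0 tape=__[#]#   (P,#)→(P,_,left)
state=P head=-1 tape=_[_]_#   (P,_)→(Q,0,left)
state=Q head=-2 tape=[_]0_#   (Q,_)→(R,1,stay)
state=R head=-2 tape=[1]0_#   (R,1)→(Q,0,stay)
state=Q head=-2 tape=[0]0_#   (Q,0)→(P,_,right)
state=P head=-1 tape=_[0]_#   (P,0)→(P,#,right)
state=P head=0 tape=_#[_]#   (P,_)→(Q,0,left)
state=Q head=-1 tape=_[#]0#
Cell 0 holds 0 when M halts.

0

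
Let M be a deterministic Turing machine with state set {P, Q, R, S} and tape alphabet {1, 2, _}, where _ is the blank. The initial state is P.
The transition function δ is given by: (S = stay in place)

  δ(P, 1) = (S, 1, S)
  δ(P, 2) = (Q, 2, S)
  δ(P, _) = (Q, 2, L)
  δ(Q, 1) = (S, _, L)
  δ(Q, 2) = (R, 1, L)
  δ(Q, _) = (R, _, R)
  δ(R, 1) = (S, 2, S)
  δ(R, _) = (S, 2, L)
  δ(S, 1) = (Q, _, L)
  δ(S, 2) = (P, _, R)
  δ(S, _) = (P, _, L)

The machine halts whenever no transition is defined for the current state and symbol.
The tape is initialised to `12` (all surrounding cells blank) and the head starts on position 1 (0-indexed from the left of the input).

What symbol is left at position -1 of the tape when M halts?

P | __1[2]   read 2 → write 2, move S, go to Q
Q | __1[2]   read 2 → write 1, move L, go to R
R | __[1]1   read 1 → write 2, move S, go to S
S | __[2]1   read 2 → write _, move R, go to P
P | ___[1]   read 1 → write 1, move S, go to S
S | ___[1]   read 1 → write _, move L, go to Q
Q | __[_]_   read _ → write _, move R, go to R
R | ___[_]   read _ → write 2, move L, go to S
S | __[_]2   read _ → write _, move L, go to P
P | _[_]_2   read _ → write 2, move L, go to Q
Q | [_]2_2   read _ → write _, move R, go to R
R | _[2]_2
Cell -1 holds 2 when M halts.

2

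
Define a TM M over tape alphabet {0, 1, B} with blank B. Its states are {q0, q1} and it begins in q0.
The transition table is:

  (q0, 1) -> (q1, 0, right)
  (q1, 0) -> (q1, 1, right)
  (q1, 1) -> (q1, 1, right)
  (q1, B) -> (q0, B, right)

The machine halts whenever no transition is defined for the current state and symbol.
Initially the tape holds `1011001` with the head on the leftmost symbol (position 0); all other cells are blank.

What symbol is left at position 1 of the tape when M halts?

1

state=q0 head=0 tape=[1]011001BB   (q0,1)→(q1,0,right)
state=q1 head=1 tape=0[0]11001BB   (q1,0)→(q1,1,right)
state=q1 head=2 tape=01[1]1001BB   (q1,1)→(q1,1,right)
state=q1 head=3 tape=011[1]001BB   (q1,1)→(q1,1,right)
state=q1 head=4 tape=0111[0]01BB   (q1,0)→(q1,1,right)
state=q1 head=5 tape=01111[0]1BB   (q1,0)→(q1,1,right)
state=q1 head=6 tape=011111[1]BB   (q1,1)→(q1,1,right)
state=q1 head=7 tape=0111111[B]B   (q1,B)→(q0,B,right)
state=q0 head=8 tape=0111111B[B]
Cell 1 holds 1 when M halts.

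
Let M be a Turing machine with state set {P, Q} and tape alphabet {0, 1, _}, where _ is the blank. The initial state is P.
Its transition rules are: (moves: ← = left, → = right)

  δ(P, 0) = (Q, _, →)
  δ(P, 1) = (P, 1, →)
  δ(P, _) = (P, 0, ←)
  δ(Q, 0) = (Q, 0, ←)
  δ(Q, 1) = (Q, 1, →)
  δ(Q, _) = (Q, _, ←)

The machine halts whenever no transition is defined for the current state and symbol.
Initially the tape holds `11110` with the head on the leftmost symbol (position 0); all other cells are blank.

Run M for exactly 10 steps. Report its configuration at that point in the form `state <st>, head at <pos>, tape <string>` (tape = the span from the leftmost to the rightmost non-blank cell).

state Q, head at 4, tape 1111

P | [1]1110_   read 1 → write 1, move →, go to P
P | 1[1]110_   read 1 → write 1, move →, go to P
P | 11[1]10_   read 1 → write 1, move →, go to P
P | 111[1]0_   read 1 → write 1, move →, go to P
P | 1111[0]_   read 0 → write _, move →, go to Q
Q | 1111_[_]   read _ → write _, move ←, go to Q
Q | 1111[_]_   read _ → write _, move ←, go to Q
Q | 111[1]__   read 1 → write 1, move →, go to Q
Q | 1111[_]_   read _ → write _, move ←, go to Q
Q | 111[1]__   read 1 → write 1, move →, go to Q
Q | 1111[_]_
After 10 steps: state Q, head at 4, tape 1111.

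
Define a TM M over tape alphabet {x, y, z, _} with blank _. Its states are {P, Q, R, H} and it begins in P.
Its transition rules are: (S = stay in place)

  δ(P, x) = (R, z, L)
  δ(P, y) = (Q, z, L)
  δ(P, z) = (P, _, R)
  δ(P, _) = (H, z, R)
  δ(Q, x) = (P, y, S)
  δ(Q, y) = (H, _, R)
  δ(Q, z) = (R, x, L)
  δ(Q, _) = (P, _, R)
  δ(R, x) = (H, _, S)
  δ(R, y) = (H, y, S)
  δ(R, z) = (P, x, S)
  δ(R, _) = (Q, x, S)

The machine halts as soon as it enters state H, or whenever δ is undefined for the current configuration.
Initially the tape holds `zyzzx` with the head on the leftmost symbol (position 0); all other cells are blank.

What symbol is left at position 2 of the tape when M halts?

_

P | [z]yzzx__   read z → write _, move R, go to P
P | _[y]zzx__   read y → write z, move L, go to Q
Q | [_]zzzx__   read _ → write _, move R, go to P
P | _[z]zzx__   read z → write _, move R, go to P
P | __[z]zx__   read z → write _, move R, go to P
P | ___[z]x__   read z → write _, move R, go to P
P | ____[x]__   read x → write z, move L, go to R
R | ___[_]z__   read _ → write x, move S, go to Q
Q | ___[x]z__   read x → write y, move S, go to P
P | ___[y]z__   read y → write z, move L, go to Q
Q | __[_]zz__   read _ → write _, move R, go to P
P | ___[z]z__   read z → write _, move R, go to P
P | ____[z]__   read z → write _, move R, go to P
P | _____[_]_   read _ → write z, move R, go to H
H | _____z[_]
Cell 2 holds _ when M halts.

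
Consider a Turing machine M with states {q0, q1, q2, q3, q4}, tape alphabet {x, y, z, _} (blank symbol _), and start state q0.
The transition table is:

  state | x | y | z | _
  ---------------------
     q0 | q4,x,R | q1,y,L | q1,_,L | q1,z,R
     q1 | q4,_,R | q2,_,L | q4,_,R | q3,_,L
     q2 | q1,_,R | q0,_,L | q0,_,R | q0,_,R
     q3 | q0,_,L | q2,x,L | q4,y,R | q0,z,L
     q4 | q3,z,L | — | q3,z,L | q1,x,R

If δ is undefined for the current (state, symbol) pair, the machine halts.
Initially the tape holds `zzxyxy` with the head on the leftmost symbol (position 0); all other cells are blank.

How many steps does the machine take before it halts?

q0 | ___[z]zxyxy   read z → write _, move L, go to q1
q1 | __[_]_zxyxy   read _ → write _, move L, go to q3
q3 | _[_]__zxyxy   read _ → write z, move L, go to q0
q0 | [_]z__zxyxy   read _ → write z, move R, go to q1
q1 | z[z]__zxyxy   read z → write _, move R, go to q4
q4 | z_[_]_zxyxy   read _ → write x, move R, go to q1
q1 | z_x[_]zxyxy   read _ → write _, move L, go to q3
q3 | z_[x]_zxyxy   read x → write _, move L, go to q0
q0 | z[_]__zxyxy   read _ → write z, move R, go to q1
q1 | zz[_]_zxyxy   read _ → write _, move L, go to q3
q3 | z[z]__zxyxy   read z → write y, move R, go to q4
q4 | zy[_]_zxyxy   read _ → write x, move R, go to q1
q1 | zyx[_]zxyxy   read _ → write _, move L, go to q3
q3 | zy[x]_zxyxy   read x → write _, move L, go to q0
q0 | z[y]__zxyxy   read y → write y, move L, go to q1
q1 | [z]y__zxyxy   read z → write _, move R, go to q4
q4 | _[y]__zxyxy
M halts after 16 transitions.

16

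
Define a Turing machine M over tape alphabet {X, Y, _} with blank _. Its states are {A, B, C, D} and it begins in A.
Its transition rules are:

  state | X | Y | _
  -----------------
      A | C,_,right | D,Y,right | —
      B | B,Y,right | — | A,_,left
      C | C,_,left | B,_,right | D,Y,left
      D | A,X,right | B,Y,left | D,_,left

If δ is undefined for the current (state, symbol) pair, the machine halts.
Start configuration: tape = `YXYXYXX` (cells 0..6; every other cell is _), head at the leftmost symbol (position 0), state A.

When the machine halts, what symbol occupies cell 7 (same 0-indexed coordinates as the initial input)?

Y

A | [Y]XYXYXX_   read Y → write Y, move right, go to D
D | Y[X]YXYXX_   read X → write X, move right, go to A
A | YX[Y]XYXX_   read Y → write Y, move right, go to D
D | YXY[X]YXX_   read X → write X, move right, go to A
A | YXYX[Y]XX_   read Y → write Y, move right, go to D
D | YXYXY[X]X_   read X → write X, move right, go to A
A | YXYXYX[X]_   read X → write _, move right, go to C
C | YXYXYX_[_]   read _ → write Y, move left, go to D
D | YXYXYX[_]Y   read _ → write _, move left, go to D
D | YXYXY[X]_Y   read X → write X, move right, go to A
A | YXYXYX[_]Y
Cell 7 holds Y when M halts.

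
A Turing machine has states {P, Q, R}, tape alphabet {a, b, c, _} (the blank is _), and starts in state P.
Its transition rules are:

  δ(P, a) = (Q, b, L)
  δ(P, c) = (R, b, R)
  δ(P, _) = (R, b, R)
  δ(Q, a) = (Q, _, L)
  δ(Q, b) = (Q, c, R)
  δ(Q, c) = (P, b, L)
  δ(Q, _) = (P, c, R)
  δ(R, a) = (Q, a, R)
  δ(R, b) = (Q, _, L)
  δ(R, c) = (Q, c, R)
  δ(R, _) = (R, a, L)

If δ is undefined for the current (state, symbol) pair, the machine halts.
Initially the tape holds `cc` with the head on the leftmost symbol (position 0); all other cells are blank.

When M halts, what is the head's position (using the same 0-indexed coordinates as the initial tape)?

7

P | [c]c______   read c → write b, move R, go to R
R | b[c]______   read c → write c, move R, go to Q
Q | bc[_]_____   read _ → write c, move R, go to P
P | bcc[_]____   read _ → write b, move R, go to R
R | bccb[_]___   read _ → write a, move L, go to R
R | bcc[b]a___   read b → write _, move L, go to Q
Q | bc[c]_a___   read c → write b, move L, go to P
P | b[c]b_a___   read c → write b, move R, go to R
R | bb[b]_a___   read b → write _, move L, go to Q
Q | b[b]__a___   read b → write c, move R, go to Q
Q | bc[_]_a___   read _ → write c, move R, go to P
P | bcc[_]a___   read _ → write b, move R, go to R
R | bccb[a]___   read a → write a, move R, go to Q
Q | bccba[_]__   read _ → write c, move R, go to P
P | bccbac[_]_   read _ → write b, move R, go to R
R | bccbacb[_]   read _ → write a, move L, go to R
R | bccbac[b]a   read b → write _, move L, go to Q
Q | bccba[c]_a   read c → write b, move L, go to P
P | bccb[a]b_a   read a → write b, move L, go to Q
Q | bcc[b]bb_a   read b → write c, move R, go to Q
Q | bccc[b]b_a   read b → write c, move R, go to Q
Q | bcccc[b]_a   read b → write c, move R, go to Q
Q | bccccc[_]a   read _ → write c, move R, go to P
P | bcccccc[a]   read a → write b, move L, go to Q
Q | bccccc[c]b   read c → write b, move L, go to P
P | bcccc[c]bb   read c → write b, move R, go to R
R | bccccb[b]b   read b → write _, move L, go to Q
Q | bcccc[b]_b   read b → write c, move R, go to Q
Q | bccccc[_]b   read _ → write c, move R, go to P
P | bcccccc[b]
At halt the head is at cell 7.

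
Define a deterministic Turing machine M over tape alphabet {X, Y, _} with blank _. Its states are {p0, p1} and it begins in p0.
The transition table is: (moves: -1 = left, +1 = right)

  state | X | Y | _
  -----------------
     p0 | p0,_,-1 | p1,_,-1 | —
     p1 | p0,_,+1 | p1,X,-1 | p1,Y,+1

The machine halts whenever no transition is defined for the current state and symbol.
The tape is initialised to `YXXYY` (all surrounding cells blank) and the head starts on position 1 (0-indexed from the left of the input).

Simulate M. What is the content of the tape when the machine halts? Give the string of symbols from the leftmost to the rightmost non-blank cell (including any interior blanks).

Y__XXXX

state=p0 head=1 tape=__Y[X]XYY   (p0,X)→(p0,_,-1)
state=p0 head=0 tape=__[Y]_XYY   (p0,Y)→(p1,_,-1)
state=p1 head=-1 tape=_[_]__XYY   (p1,_)→(p1,Y,+1)
state=p1 head=0 tape=_Y[_]_XYY   (p1,_)→(p1,Y,+1)
state=p1 head=1 tape=_YY[_]XYY   (p1,_)→(p1,Y,+1)
state=p1 head=2 tape=_YYY[X]YY   (p1,X)→(p0,_,+1)
state=p0 head=3 tape=_YYY_[Y]Y   (p0,Y)→(p1,_,-1)
state=p1 head=2 tape=_YYY[_]_Y   (p1,_)→(p1,Y,+1)
state=p1 head=3 tape=_YYYY[_]Y   (p1,_)→(p1,Y,+1)
state=p1 head=4 tape=_YYYYY[Y]   (p1,Y)→(p1,X,-1)
state=p1 head=3 tape=_YYYY[Y]X   (p1,Y)→(p1,X,-1)
state=p1 head=2 tape=_YYY[Y]XX   (p1,Y)→(p1,X,-1)
state=p1 head=1 tape=_YY[Y]XXX   (p1,Y)→(p1,X,-1)
state=p1 head=0 tape=_Y[Y]XXXX   (p1,Y)→(p1,X,-1)
state=p1 head=-1 tape=_[Y]XXXXX   (p1,Y)→(p1,X,-1)
state=p1 head=-2 tape=[_]XXXXXX   (p1,_)→(p1,Y,+1)
state=p1 head=-1 tape=Y[X]XXXXX   (p1,X)→(p0,_,+1)
state=p0 head=0 tape=Y_[X]XXXX   (p0,X)→(p0,_,-1)
state=p0 head=-1 tape=Y[_]_XXXX
The non-blank tape span at halt is Y__XXXX.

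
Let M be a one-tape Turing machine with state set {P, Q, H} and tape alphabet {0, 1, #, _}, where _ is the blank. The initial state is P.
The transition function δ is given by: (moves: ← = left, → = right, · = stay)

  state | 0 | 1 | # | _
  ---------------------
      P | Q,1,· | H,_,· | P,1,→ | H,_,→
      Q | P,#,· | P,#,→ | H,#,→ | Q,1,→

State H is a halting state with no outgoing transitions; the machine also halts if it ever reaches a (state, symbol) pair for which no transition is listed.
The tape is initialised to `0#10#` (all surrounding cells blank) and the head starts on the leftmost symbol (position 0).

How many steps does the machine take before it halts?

4

state=P head=0 tape=[0]#10#   (P,0)→(Q,1,·)
state=Q head=0 tape=[1]#10#   (Q,1)→(P,#,→)
state=P head=1 tape=#[#]10#   (P,#)→(P,1,→)
state=P head=2 tape=#1[1]0#   (P,1)→(H,_,·)
state=H head=2 tape=#1[_]0#
M halts after 4 transitions.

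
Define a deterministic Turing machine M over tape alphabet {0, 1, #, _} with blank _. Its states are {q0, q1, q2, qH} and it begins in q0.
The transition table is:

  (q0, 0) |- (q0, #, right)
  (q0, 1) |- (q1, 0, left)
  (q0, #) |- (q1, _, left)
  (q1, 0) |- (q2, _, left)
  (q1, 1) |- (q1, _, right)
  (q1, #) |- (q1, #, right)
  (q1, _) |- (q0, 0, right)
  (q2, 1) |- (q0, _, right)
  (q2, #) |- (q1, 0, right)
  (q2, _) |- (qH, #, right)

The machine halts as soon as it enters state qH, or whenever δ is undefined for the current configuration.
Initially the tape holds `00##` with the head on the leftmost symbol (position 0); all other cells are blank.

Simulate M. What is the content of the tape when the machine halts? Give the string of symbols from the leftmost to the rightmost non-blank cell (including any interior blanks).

q0 | [0]0##   read 0 → write #, move right, go to q0
q0 | #[0]##   read 0 → write #, move right, go to q0
q0 | ##[#]#   read # → write _, move left, go to q1
q1 | #[#]_#   read # → write #, move right, go to q1
q1 | ##[_]#   read _ → write 0, move right, go to q0
q0 | ##0[#]   read # → write _, move left, go to q1
q1 | ##[0]_   read 0 → write _, move left, go to q2
q2 | #[#]__   read # → write 0, move right, go to q1
q1 | #0[_]_   read _ → write 0, move right, go to q0
q0 | #00[_]
The non-blank tape span at halt is #00.

#00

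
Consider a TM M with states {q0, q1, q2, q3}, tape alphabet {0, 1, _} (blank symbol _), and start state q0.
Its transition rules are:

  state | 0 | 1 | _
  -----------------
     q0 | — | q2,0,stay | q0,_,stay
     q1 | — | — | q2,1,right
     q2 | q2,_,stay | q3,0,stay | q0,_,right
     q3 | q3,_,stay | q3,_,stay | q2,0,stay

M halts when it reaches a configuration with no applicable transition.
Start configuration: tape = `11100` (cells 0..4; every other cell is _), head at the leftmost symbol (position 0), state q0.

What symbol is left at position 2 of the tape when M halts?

state=q0 head=0 tape=[1]1100   (q0,1)→(q2,0,stay)
state=q2 head=0 tape=[0]1100   (q2,0)→(q2,_,stay)
state=q2 head=0 tape=[_]1100   (q2,_)→(q0,_,right)
state=q0 head=1 tape=_[1]100   (q0,1)→(q2,0,stay)
state=q2 head=1 tape=_[0]100   (q2,0)→(q2,_,stay)
state=q2 head=1 tape=_[_]100   (q2,_)→(q0,_,right)
state=q0 head=2 tape=__[1]00   (q0,1)→(q2,0,stay)
state=q2 head=2 tape=__[0]00   (q2,0)→(q2,_,stay)
state=q2 head=2 tape=__[_]00   (q2,_)→(q0,_,right)
state=q0 head=3 tape=___[0]0
Cell 2 holds _ when M halts.

_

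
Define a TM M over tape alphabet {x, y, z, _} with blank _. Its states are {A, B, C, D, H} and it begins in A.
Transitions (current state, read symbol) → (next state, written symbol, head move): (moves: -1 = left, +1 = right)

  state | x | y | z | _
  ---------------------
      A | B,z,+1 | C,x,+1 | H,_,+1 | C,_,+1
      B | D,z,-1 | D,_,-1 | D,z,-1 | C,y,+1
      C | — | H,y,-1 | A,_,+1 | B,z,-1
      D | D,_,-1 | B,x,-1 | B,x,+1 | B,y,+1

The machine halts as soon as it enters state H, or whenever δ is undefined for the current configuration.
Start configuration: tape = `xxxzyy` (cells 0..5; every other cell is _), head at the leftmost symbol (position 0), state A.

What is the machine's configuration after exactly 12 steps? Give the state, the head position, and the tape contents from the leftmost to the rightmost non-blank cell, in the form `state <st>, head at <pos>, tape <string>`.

state=A head=0 tape=_[x]xxzyy   (A,x)→(B,z,+1)
state=B head=1 tape=_z[x]xzyy   (B,x)→(D,z,-1)
state=D head=0 tape=_[z]zxzyy   (D,z)→(B,x,+1)
state=B head=1 tape=_x[z]xzyy   (B,z)→(D,z,-1)
state=D head=0 tape=_[x]zxzyy   (D,x)→(D,_,-1)
state=D head=-1 tape=[_]_zxzyy   (D,_)→(B,y,+1)
state=B head=0 tape=y[_]zxzyy   (B,_)→(C,y,+1)
state=C head=1 tape=yy[z]xzyy   (C,z)→(A,_,+1)
state=A head=2 tape=yy_[x]zyy   (A,x)→(B,z,+1)
state=B head=3 tape=yy_z[z]yy   (B,z)→(D,z,-1)
state=D head=2 tape=yy_[z]zyy   (D,z)→(B,x,+1)
state=B head=3 tape=yy_x[z]yy   (B,z)→(D,z,-1)
state=D head=2 tape=yy_[x]zyy
After 12 steps: state D, head at 2, tape yy_xzyy.

state D, head at 2, tape yy_xzyy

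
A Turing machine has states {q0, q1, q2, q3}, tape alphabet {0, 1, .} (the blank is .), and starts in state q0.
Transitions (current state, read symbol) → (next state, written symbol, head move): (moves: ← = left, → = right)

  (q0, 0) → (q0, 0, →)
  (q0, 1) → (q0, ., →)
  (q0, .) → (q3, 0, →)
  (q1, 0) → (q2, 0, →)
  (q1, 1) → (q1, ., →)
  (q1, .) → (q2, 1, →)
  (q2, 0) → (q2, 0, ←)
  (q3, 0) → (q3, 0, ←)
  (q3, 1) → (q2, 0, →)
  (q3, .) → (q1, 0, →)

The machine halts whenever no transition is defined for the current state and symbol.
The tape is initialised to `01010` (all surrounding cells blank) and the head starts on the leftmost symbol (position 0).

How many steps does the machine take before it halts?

8

q0 | [0]1010....   read 0 → write 0, move →, go to q0
q0 | 0[1]010....   read 1 → write ., move →, go to q0
q0 | 0.[0]10....   read 0 → write 0, move →, go to q0
q0 | 0.0[1]0....   read 1 → write ., move →, go to q0
q0 | 0.0.[0]....   read 0 → write 0, move →, go to q0
q0 | 0.0.0[.]...   read . → write 0, move →, go to q3
q3 | 0.0.00[.]..   read . → write 0, move →, go to q1
q1 | 0.0.000[.].   read . → write 1, move →, go to q2
q2 | 0.0.0001[.]
M halts after 8 transitions.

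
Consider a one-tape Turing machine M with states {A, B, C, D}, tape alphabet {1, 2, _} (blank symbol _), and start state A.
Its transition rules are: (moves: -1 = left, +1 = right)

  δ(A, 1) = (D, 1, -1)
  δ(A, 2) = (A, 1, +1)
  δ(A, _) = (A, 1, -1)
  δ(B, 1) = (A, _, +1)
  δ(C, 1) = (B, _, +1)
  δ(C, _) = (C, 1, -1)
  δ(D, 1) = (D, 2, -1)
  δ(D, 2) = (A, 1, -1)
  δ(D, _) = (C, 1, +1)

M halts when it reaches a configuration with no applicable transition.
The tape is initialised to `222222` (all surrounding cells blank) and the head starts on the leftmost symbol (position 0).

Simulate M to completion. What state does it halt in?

A | _[2]22222_   read 2 → write 1, move +1, go to A
A | _1[2]2222_   read 2 → write 1, move +1, go to A
A | _11[2]222_   read 2 → write 1, move +1, go to A
A | _111[2]22_   read 2 → write 1, move +1, go to A
A | _1111[2]2_   read 2 → write 1, move +1, go to A
A | _11111[2]_   read 2 → write 1, move +1, go to A
A | _111111[_]   read _ → write 1, move -1, go to A
A | _11111[1]1   read 1 → write 1, move -1, go to D
D | _1111[1]11   read 1 → write 2, move -1, go to D
D | _111[1]211   read 1 → write 2, move -1, go to D
D | _11[1]2211   read 1 → write 2, move -1, go to D
D | _1[1]22211   read 1 → write 2, move -1, go to D
D | _[1]222211   read 1 → write 2, move -1, go to D
D | [_]2222211   read _ → write 1, move +1, go to C
C | 1[2]222211
No transition is defined for (C, 2); M halts in state C.

C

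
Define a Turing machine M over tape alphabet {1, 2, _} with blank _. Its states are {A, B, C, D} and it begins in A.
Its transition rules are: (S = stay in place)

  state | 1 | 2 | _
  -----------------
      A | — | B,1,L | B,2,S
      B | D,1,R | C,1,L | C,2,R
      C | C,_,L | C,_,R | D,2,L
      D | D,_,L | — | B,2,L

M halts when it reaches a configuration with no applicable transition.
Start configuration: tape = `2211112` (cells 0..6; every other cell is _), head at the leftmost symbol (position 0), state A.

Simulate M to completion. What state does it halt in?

D

state=A head=0 tape=__[2]211112   (A,2)→(B,1,L)
state=B head=-1 tape=_[_]1211112   (B,_)→(C,2,R)
state=C head=0 tape=_2[1]211112   (C,1)→(C,_,L)
state=C head=-1 tape=_[2]_211112   (C,2)→(C,_,R)
state=C head=0 tape=__[_]211112   (C,_)→(D,2,L)
state=D head=-1 tape=_[_]2211112   (D,_)→(B,2,L)
state=B head=-2 tape=[_]22211112   (B,_)→(C,2,R)
state=C head=-1 tape=2[2]2211112   (C,2)→(C,_,R)
state=C head=0 tape=2_[2]211112   (C,2)→(C,_,R)
state=C head=1 tape=2__[2]11112   (C,2)→(C,_,R)
state=C head=2 tape=2___[1]1112   (C,1)→(C,_,L)
state=C head=1 tape=2__[_]_1112   (C,_)→(D,2,L)
state=D head=0 tape=2_[_]2_1112   (D,_)→(B,2,L)
state=B head=-1 tape=2[_]22_1112   (B,_)→(C,2,R)
state=C head=0 tape=22[2]2_1112   (C,2)→(C,_,R)
state=C head=1 tape=22_[2]_1112   (C,2)→(C,_,R)
state=C head=2 tape=22__[_]1112   (C,_)→(D,2,L)
state=D head=1 tape=22_[_]21112   (D,_)→(B,2,L)
state=B head=0 tape=22[_]221112   (B,_)→(C,2,R)
state=C head=1 tape=222[2]21112   (C,2)→(C,_,R)
state=C head=2 tape=222_[2]1112   (C,2)→(C,_,R)
state=C head=3 tape=222__[1]112   (C,1)→(C,_,L)
state=C head=2 tape=222_[_]_112   (C,_)→(D,2,L)
state=D head=1 tape=222[_]2_112   (D,_)→(B,2,L)
state=B head=0 tape=22[2]22_112   (B,2)→(C,1,L)
state=C head=-1 tape=2[2]122_112   (C,2)→(C,_,R)
state=C head=0 tape=2_[1]22_112   (C,1)→(C,_,L)
state=C head=-1 tape=2[_]_22_112   (C,_)→(D,2,L)
state=D head=-2 tape=[2]2_22_112
No transition is defined for (D, 2); M halts in state D.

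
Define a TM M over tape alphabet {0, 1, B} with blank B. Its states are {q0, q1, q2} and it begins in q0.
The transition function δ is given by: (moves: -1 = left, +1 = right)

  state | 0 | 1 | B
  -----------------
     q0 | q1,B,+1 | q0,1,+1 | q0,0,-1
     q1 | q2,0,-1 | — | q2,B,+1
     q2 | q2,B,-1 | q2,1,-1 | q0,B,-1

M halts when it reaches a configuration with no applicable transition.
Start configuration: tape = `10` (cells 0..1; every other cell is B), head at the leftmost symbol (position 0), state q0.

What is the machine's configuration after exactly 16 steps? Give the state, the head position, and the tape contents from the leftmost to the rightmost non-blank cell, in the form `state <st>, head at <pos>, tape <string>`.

q0 | [1]0BB   read 1 → write 1, move +1, go to q0
q0 | 1[0]BB   read 0 → write B, move +1, go to q1
q1 | 1B[B]B   read B → write B, move +1, go to q2
q2 | 1BB[B]   read B → write B, move -1, go to q0
q0 | 1B[B]B   read B → write 0, move -1, go to q0
q0 | 1[B]0B   read B → write 0, move -1, go to q0
q0 | [1]00B   read 1 → write 1, move +1, go to q0
q0 | 1[0]0B   read 0 → write B, move +1, go to q1
q1 | 1B[0]B   read 0 → write 0, move -1, go to q2
q2 | 1[B]0B   read B → write B, move -1, go to q0
q0 | [1]B0B   read 1 → write 1, move +1, go to q0
q0 | 1[B]0B   read B → write 0, move -1, go to q0
q0 | [1]00B   read 1 → write 1, move +1, go to q0
q0 | 1[0]0B   read 0 → write B, move +1, go to q1
q1 | 1B[0]B   read 0 → write 0, move -1, go to q2
q2 | 1[B]0B   read B → write B, move -1, go to q0
q0 | [1]B0B
After 16 steps: state q0, head at 0, tape 1B0.

state q0, head at 0, tape 1B0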